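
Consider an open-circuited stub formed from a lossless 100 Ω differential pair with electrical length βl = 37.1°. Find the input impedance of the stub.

Z_in ≈ −j132 Ω

tan(βl) = 0.756
For an open-circuited stub, Z_in = −jZ_0·cot(βl) = −jZ_0/tan(βl)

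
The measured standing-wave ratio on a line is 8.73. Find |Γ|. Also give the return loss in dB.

|Γ| ≈ 0.794; return loss ≈ 2 dB

|Γ| = (S − 1)/(S + 1) = (8.73 − 1)/(8.73 + 1) = 7.73/9.73
RL = −20·log₁₀|Γ| = −20·log₁₀(0.794)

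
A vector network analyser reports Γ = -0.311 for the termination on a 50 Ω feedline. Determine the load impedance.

Z_L = Z_0·(1 + Γ)/(1 − Γ) = 50·(0.689)/(1.31)

Z_L ≈ 26.3 Ω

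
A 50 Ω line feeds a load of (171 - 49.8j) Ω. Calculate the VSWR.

VSWR ≈ 3.73

Γ = (Z_L − Z_0)/(Z_L + Z_0) = (121 − j49.8)/(221 − j49.8)
|Γ| = 131/227 = 0.578
VSWR = (1 + |Γ|)/(1 − |Γ|) = 1.58/0.422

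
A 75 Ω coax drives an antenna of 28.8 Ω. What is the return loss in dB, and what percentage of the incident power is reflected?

Γ = (28.8 − 75)/(28.8 + 75) = -0.445
RL = −20·log₁₀(0.445) = 7.03 dB
P_refl/P_inc = |Γ|² = 0.198

RL ≈ 7.03 dB; 19.8% of incident power reflected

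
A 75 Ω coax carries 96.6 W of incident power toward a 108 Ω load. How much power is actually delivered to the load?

Γ = (108 − 75)/(108 + 75) = 0.18
|Γ|² = 0.0325
P_refl = |Γ|²·P_inc = 3.14 W, P_del = (1 − |Γ|²)·P_inc = 93.5 W

P_delivered ≈ 93.5 W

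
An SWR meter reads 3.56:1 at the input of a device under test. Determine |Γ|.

|Γ| ≈ 0.561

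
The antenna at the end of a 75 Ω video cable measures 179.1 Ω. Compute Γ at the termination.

Γ = 0.41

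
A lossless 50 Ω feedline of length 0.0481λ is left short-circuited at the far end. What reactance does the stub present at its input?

X_in ≈ 15.6 Ω (inductive)

βl = 2π × 0.0481 = 17.3°
tan(βl) = 0.312
For a short-circuited stub, Z_in = jZ_0·tan(βl)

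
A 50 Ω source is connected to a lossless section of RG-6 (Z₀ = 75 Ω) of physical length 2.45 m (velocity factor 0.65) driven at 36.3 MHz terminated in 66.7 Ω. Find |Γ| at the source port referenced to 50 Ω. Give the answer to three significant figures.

|Γ| ≈ 0.155

λ = v/f = 0.65·c / 36.3 MHz = 5.37 m
βl = 2π·l/λ = 2π × 0.456 = 164°
tan(βl) = -0.283
Z_in = Z_0·(Z_L + jZ_0·tanβl)/(Z_0 + jZ_L·tanβl) = 67.8 − j4.18 Ω
Γ_s = (Z_in − Z_s)/(Z_in + Z_s) = (17.8 − j4.18)/(118 − j4.18), |Γ_s| = 0.155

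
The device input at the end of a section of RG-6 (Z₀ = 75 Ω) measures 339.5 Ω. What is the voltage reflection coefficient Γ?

Γ = (Z_L − Z_0)/(Z_L + Z_0) = (339.5 − 75)/(339.5 + 75) = 264.5/414.5

Γ = 0.638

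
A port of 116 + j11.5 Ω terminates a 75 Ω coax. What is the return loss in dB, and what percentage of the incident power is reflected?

RL ≈ 13.1 dB; 4.95% of incident power reflected

Γ = (41 + j11.5)/(191 + j11.5), |Γ| = 0.223
RL = −20·log₁₀(0.223) = 13.1 dB
P_refl/P_inc = |Γ|² = 0.0495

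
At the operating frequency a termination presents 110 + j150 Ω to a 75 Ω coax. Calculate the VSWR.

VSWR ≈ 4.66

Γ = (Z_L − Z_0)/(Z_L + Z_0) = (35 + j150)/(185 + j150)
|Γ| = 154/238 = 0.647
VSWR = (1 + |Γ|)/(1 − |Γ|) = 1.65/0.353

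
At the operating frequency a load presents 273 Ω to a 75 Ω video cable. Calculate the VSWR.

VSWR ≈ 3.64

Γ = (273 − 75)/(273 + 75) = 0.569
VSWR = (1 + 0.569)/(1 − 0.569)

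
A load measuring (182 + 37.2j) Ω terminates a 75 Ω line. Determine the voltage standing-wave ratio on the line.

Γ = (Z_L − Z_0)/(Z_L + Z_0) = (107 + j37.2)/(257 + j37.2)
|Γ| = 113/260 = 0.436
VSWR = (1 + |Γ|)/(1 − |Γ|) = 1.44/0.564

VSWR ≈ 2.55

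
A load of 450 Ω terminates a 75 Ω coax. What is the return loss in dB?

Γ = (450 − 75)/(450 + 75) = 0.714
RL = −20·log₁₀|Γ| = −20·log₁₀(0.714)

RL ≈ 2.92 dB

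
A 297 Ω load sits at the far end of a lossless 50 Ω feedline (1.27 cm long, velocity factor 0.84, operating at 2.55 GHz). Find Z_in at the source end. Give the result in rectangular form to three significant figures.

Z_in ≈ 15.7 − j45.3 Ω

λ = v/f = 0.84·c / 2.55 GHz = 0.0988 m
βl = 2π·l/λ = 2π × 0.129 = 46.3°
tan(βl) = tan(46.3°) = 1.05
Z_in = Z_0·(Z_L + jZ_0·tanβl)/(Z_0 + jZ_L·tanβl)
     = 50·(297 + j52.3)/(50 + j310)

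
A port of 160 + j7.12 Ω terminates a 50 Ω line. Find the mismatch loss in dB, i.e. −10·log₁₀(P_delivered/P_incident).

Γ = (110 + j7.12)/(210 + j7.12), |Γ| = 0.525
|Γ|² = 0.275, so P_del/P_inc = 1 − |Γ|² = 0.725
ML = −10·log₁₀(1 − |Γ|²)

mismatch loss ≈ 1.4 dB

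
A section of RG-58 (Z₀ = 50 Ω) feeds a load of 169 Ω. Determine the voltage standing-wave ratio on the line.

Γ = (169 − 50)/(169 + 50) = 0.543
VSWR = (1 + 0.543)/(1 − 0.543)

VSWR ≈ 3.38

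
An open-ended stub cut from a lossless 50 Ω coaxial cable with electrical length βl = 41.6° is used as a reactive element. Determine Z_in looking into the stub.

tan(βl) = 0.888
For an open-ended stub, Z_in = −jZ_0·cot(βl) = −jZ_0/tan(βl)

Z_in ≈ −j56.3 Ω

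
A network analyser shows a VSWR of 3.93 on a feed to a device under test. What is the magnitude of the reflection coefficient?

|Γ| ≈ 0.594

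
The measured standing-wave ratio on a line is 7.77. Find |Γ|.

|Γ| = (S − 1)/(S + 1) = (7.77 − 1)/(7.77 + 1) = 6.77/8.77

|Γ| ≈ 0.772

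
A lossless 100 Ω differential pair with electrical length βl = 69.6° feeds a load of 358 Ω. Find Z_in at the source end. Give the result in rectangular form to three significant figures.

tan(βl) = tan(69.6°) = 2.69
Z_in = Z_0·(Z_L + jZ_0·tanβl)/(Z_0 + jZ_L·tanβl)
     = 100·(358 + j269)/(100 + j963)

Z_in ≈ 31.5 − j33.9 Ω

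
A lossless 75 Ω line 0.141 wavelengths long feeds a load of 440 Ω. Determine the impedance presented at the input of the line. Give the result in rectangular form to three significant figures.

βl = 2π × 0.141 = 50.8°
tan(βl) = tan(50.8°) = 1.22
Z_in = Z_0·(Z_L + jZ_0·tanβl)/(Z_0 + jZ_L·tanβl)
     = 75·(440 + j91.8)/(75 + j539)

Z_in ≈ 20.9 − j58.3 Ω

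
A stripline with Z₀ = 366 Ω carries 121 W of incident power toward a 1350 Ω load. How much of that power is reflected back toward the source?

Γ = (1350 − 366)/(1350 + 366) = 0.573
|Γ|² = 0.329
P_refl = |Γ|²·P_inc = 39.8 W, P_del = (1 − |Γ|²)·P_inc = 81.2 W

P_reflected ≈ 39.8 W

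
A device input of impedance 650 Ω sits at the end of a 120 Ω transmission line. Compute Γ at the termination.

Γ = 0.688

Γ = (Z_L − Z_0)/(Z_L + Z_0) = (650 − 120)/(650 + 120) = 530/770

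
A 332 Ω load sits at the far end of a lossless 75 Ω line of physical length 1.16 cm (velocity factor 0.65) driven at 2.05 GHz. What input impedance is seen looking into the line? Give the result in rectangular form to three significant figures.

λ = v/f = 0.65·c / 2.05 GHz = 0.0951 m
βl = 2π·l/λ = 2π × 0.122 = 43.9°
tan(βl) = tan(43.9°) = 0.962
Z_in = Z_0·(Z_L + jZ_0·tanβl)/(Z_0 + jZ_L·tanβl)
     = 75·(332 + j72.2)/(75 + j320)

Z_in ≈ 33.4 − j70.1 Ω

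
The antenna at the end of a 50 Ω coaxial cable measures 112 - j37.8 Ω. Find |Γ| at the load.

Γ = (Z_L − Z_0)/(Z_L + Z_0) = (62 − j37.8)/(162 − j37.8)
|Γ| = 72.6/166

|Γ| ≈ 0.437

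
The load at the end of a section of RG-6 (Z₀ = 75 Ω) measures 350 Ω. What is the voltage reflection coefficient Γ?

Γ = 0.647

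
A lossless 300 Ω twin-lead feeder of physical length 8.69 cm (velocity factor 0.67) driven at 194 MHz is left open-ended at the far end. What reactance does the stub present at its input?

λ = v/f = 0.67·c / 194 MHz = 1.04 m
βl = 2π·l/λ = 2π × 0.0839 = 30.2°
tan(βl) = 0.582
For an open-ended stub, Z_in = −jZ_0·cot(βl) = −jZ_0/tan(βl)

X_in ≈ -516 Ω (capacitive)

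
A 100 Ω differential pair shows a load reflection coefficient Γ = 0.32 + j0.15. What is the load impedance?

Z_L ≈ 180 + j61.9 Ω

Z_L = Z_0·(1 + Γ)/(1 − Γ) = 100·(1.32 + j0.15)/(0.68 − j0.15)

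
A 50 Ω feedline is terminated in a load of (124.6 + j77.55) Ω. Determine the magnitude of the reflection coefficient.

|Γ| ≈ 0.563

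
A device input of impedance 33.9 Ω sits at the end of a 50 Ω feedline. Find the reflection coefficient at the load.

Γ = -0.192

Γ = (Z_L − Z_0)/(Z_L + Z_0) = (33.9 − 50)/(33.9 + 50) = -16.1/83.9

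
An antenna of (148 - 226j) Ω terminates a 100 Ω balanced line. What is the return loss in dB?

Γ = (48 − j226)/(248 − j226), |Γ| = 0.689
RL = −20·log₁₀|Γ| = −20·log₁₀(0.689)

RL ≈ 3.24 dB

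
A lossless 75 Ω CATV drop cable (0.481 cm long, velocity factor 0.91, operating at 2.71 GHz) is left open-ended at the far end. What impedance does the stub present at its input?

Z_in ≈ −j242 Ω

λ = v/f = 0.91·c / 2.71 GHz = 0.101 m
βl = 2π·l/λ = 2π × 0.0477 = 17.2°
tan(βl) = 0.309
For an open-ended stub, Z_in = −jZ_0·cot(βl) = −jZ_0/tan(βl)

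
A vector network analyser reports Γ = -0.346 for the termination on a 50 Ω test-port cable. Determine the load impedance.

Z_L = Z_0·(1 + Γ)/(1 − Γ) = 50·(0.654)/(1.35)

Z_L ≈ 24.3 Ω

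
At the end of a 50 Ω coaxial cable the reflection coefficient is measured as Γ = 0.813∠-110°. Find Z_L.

Z_L = Z_0·(1 + Γ)/(1 − Γ) = 50·(0.722 − j0.764)/(1.28 + j0.764)

Z_L ≈ 7.65 − j34.5 Ω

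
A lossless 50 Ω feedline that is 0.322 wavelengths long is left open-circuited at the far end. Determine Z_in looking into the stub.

βl = 2π × 0.322 = 116°
tan(βl) = -2.06
For an open-circuited stub, Z_in = −jZ_0·cot(βl) = −jZ_0/tan(βl)

Z_in ≈ +j24.3 Ω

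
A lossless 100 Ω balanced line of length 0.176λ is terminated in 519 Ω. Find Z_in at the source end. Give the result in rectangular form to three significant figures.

Z_in ≈ 23.9 − j47.9 Ω

βl = 2π × 0.176 = 63.4°
tan(βl) = tan(63.4°) = 1.99
Z_in = Z_0·(Z_L + jZ_0·tanβl)/(Z_0 + jZ_L·tanβl)
     = 100·(519 + j199)/(100 + j1030)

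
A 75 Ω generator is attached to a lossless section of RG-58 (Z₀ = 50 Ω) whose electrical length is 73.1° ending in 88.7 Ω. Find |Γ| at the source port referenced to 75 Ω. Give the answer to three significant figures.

|Γ| ≈ 0.438

tan(βl) = 3.29
Z_in = Z_0·(Z_L + jZ_0·tanβl)/(Z_0 + jZ_L·tanβl) = 29.9 − j10.1 Ω
Γ_s = (Z_in − Z_s)/(Z_in + Z_s) = (-45.1 − j10.1)/(105 − j10.1), |Γ_s| = 0.438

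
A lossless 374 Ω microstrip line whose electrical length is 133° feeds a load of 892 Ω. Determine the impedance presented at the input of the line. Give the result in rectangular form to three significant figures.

tan(βl) = tan(133°) = -1.07
Z_in = Z_0·(Z_L + jZ_0·tanβl)/(Z_0 + jZ_L·tanβl)
     = 374·(892 − j401)/(374 − j957)

Z_in ≈ 254 + j249 Ω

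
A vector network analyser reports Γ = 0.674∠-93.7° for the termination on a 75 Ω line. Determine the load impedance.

Z_L ≈ 26.6 − j65.5 Ω

Z_L = Z_0·(1 + Γ)/(1 − Γ) = 75·(0.957 − j0.673)/(1.04 + j0.673)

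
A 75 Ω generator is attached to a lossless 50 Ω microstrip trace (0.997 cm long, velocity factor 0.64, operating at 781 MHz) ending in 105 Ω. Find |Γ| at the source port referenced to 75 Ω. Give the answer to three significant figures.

|Γ| ≈ 0.218

λ = v/f = 0.64·c / 781 MHz = 0.246 m
βl = 2π·l/λ = 2π × 0.0406 = 14.6°
tan(βl) = 0.26
Z_in = Z_0·(Z_L + jZ_0·tanβl)/(Z_0 + jZ_L·tanβl) = 86.3 − j34.2 Ω
Γ_s = (Z_in − Z_s)/(Z_in + Z_s) = (11.3 − j34.2)/(161 − j34.2), |Γ_s| = 0.218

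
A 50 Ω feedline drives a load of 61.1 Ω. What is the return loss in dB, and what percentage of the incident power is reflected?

RL ≈ 20 dB; 0.998% of incident power reflected

Γ = (61.1 − 50)/(61.1 + 50) = 0.0999
RL = −20·log₁₀(0.0999) = 20 dB
P_refl/P_inc = |Γ|² = 0.00998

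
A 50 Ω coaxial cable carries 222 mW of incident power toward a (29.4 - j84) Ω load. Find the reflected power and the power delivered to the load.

|Γ| = |(-20.6 − j84)/(79.4 − j84)| = 0.748
|Γ|² = 0.56
P_refl = |Γ|²·P_inc = 124 mW, P_del = (1 − |Γ|²)·P_inc = 97.7 mW

P_reflected ≈ 124 mW; P_delivered ≈ 97.7 mW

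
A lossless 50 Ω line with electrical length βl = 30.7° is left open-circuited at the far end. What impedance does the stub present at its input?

tan(βl) = 0.594
For an open-circuited stub, Z_in = −jZ_0·cot(βl) = −jZ_0/tan(βl)

Z_in ≈ −j84.2 Ω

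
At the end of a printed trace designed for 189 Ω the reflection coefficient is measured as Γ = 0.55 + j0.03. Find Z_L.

Z_L = Z_0·(1 + Γ)/(1 − Γ) = 189·(1.55 + j0.03)/(0.45 − j0.03)

Z_L ≈ 647 + j55.8 Ω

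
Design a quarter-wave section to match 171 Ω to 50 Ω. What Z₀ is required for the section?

Z_qwt = √(Z_0·R_L) = √(50 × 171) = √8550

Z_qwt ≈ 92.5 Ω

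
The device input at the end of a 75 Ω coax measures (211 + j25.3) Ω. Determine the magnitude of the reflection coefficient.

Γ = (Z_L − Z_0)/(Z_L + Z_0) = (136 + j25.3)/(286 + j25.3)
|Γ| = 138/287

|Γ| ≈ 0.482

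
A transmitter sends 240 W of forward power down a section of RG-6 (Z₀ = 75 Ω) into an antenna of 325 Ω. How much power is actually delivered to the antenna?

Γ = (325 − 75)/(325 + 75) = 0.625
|Γ|² = 0.391
P_refl = |Γ|²·P_inc = 93.8 W, P_del = (1 − |Γ|²)·P_inc = 146 W

P_delivered ≈ 146 W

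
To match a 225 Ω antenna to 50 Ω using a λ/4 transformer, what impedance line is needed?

Z_qwt ≈ 106 Ω

Z_qwt = √(Z_0·R_L) = √(50 × 225) = √11250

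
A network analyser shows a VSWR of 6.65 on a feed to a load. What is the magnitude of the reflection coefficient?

|Γ| ≈ 0.739

|Γ| = (S − 1)/(S + 1) = (6.65 − 1)/(6.65 + 1) = 5.65/7.65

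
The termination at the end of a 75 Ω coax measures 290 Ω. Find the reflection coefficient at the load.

Γ = (Z_L − Z_0)/(Z_L + Z_0) = (290 − 75)/(290 + 75) = 215/365

Γ = 0.589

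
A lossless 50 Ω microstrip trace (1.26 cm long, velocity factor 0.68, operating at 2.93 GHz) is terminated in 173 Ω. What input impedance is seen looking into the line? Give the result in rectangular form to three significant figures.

Z_in ≈ 17.2 − j20.8 Ω

λ = v/f = 0.68·c / 2.93 GHz = 0.0696 m
βl = 2π·l/λ = 2π × 0.181 = 65.1°
tan(βl) = tan(65.1°) = 2.16
Z_in = Z_0·(Z_L + jZ_0·tanβl)/(Z_0 + jZ_L·tanβl)
     = 50·(173 + j108)/(50 + j374)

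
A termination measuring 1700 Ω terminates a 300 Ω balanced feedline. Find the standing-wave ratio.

VSWR ≈ 5.67

For a purely resistive load, VSWR = R_L/Z_0 or Z_0/R_L (whichever > 1) = 1700/300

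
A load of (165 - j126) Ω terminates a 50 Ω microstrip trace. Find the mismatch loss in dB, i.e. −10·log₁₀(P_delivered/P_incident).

mismatch loss ≈ 2.75 dB

Γ = (115 − j126)/(215 − j126), |Γ| = 0.685
|Γ|² = 0.469, so P_del/P_inc = 1 − |Γ|² = 0.531
ML = −10·log₁₀(1 − |Γ|²)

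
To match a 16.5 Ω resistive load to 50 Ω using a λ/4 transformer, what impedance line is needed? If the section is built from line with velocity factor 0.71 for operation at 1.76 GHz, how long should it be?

Z_qwt = √(Z_0·R_L) = √(50 × 16.5) = √825
λ = 0.71·c/f = 0.121 m, so l = λ/4 = 0.0303 m

Z_qwt ≈ 28.7 Ω; length ≈ 3.03 cm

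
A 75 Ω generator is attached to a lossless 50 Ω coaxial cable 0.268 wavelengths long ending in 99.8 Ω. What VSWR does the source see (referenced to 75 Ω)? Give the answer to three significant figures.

βl = 2π × 0.268 = 96.5°
tan(βl) = -8.8
Z_in = Z_0·(Z_L + jZ_0·tanβl)/(Z_0 + jZ_L·tanβl) = 25.3 + j4.24 Ω
Γ_s = (Z_in − Z_s)/(Z_in + Z_s) = (-49.7 + j4.24)/(100 + j4.24), |Γ_s| = 0.497
VSWR = (1 + |Γ_s|)/(1 − |Γ_s|)

VSWR ≈ 2.98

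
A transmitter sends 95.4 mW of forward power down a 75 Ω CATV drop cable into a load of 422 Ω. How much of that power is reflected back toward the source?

P_reflected ≈ 46.5 mW

Γ = (422 − 75)/(422 + 75) = 0.698
|Γ|² = 0.487
P_refl = |Γ|²·P_inc = 46.5 mW, P_del = (1 − |Γ|²)·P_inc = 48.9 mW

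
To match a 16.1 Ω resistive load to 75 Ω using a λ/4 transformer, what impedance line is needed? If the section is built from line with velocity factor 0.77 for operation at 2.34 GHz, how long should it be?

Z_qwt = √(Z_0·R_L) = √(75 × 16.1) = √1208
λ = 0.77·c/f = 0.0987 m, so l = λ/4 = 0.0247 m

Z_qwt ≈ 34.7 Ω; length ≈ 2.47 cm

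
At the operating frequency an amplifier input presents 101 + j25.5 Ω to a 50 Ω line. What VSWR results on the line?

Γ = (Z_L − Z_0)/(Z_L + Z_0) = (51 + j25.5)/(151 + j25.5)
|Γ| = 57/153 = 0.372
VSWR = (1 + |Γ|)/(1 − |Γ|) = 1.37/0.628

VSWR ≈ 2.19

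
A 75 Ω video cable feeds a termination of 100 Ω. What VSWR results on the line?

VSWR ≈ 1.33

Γ = (100 − 75)/(100 + 75) = 0.143
VSWR = (1 + 0.143)/(1 − 0.143)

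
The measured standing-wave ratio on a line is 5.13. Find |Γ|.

|Γ| = (S − 1)/(S + 1) = (5.13 − 1)/(5.13 + 1) = 4.13/6.13

|Γ| ≈ 0.674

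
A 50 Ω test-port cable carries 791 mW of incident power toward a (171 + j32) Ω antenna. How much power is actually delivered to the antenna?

P_delivered ≈ 543 mW

|Γ| = |(121 + j32)/(221 + j32)| = 0.56
|Γ|² = 0.314
P_refl = |Γ|²·P_inc = 248 mW, P_del = (1 − |Γ|²)·P_inc = 543 mW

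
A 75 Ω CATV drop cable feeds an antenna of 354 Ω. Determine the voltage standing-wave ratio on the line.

For a purely resistive load, VSWR = R_L/Z_0 or Z_0/R_L (whichever > 1) = 354/75

VSWR ≈ 4.72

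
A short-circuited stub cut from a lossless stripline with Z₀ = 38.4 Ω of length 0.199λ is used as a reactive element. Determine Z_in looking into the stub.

Z_in ≈ +j116 Ω

βl = 2π × 0.199 = 71.6°
tan(βl) = 3.01
For a short-circuited stub, Z_in = jZ_0·tan(βl)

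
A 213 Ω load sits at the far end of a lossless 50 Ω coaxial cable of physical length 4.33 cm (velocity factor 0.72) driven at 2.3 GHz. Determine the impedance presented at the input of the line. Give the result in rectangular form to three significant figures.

λ = v/f = 0.72·c / 2.3 GHz = 0.0939 m
βl = 2π·l/λ = 2π × 0.461 = 166°
tan(βl) = tan(166°) = -0.25
Z_in = Z_0·(Z_L + jZ_0·tanβl)/(Z_0 + jZ_L·tanβl)
     = 50·(213 − j12.5)/(50 − j53.2)

Z_in ≈ 106 + j100 Ω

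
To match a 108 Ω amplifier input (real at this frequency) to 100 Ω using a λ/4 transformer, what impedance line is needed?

Z_qwt ≈ 104 Ω

Z_qwt = √(Z_0·R_L) = √(100 × 108) = √10800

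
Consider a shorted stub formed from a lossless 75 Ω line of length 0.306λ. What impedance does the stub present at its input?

Z_in ≈ −j204 Ω

βl = 2π × 0.306 = 110°
tan(βl) = -2.72
For a shorted stub, Z_in = jZ_0·tan(βl)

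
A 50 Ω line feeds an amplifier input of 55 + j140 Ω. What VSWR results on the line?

VSWR ≈ 9.03

Γ = (Z_L − Z_0)/(Z_L + Z_0) = (5 + j140)/(105 + j140)
|Γ| = 140/175 = 0.801
VSWR = (1 + |Γ|)/(1 − |Γ|) = 1.8/0.199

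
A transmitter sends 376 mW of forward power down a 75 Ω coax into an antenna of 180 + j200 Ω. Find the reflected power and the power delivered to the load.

P_reflected ≈ 183 mW; P_delivered ≈ 193 mW

|Γ| = |(105 + j200)/(255 + j200)| = 0.697
|Γ|² = 0.486
P_refl = |Γ|²·P_inc = 183 mW, P_del = (1 − |Γ|²)·P_inc = 193 mW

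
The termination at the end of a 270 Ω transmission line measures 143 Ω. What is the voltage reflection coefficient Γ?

Γ = (Z_L − Z_0)/(Z_L + Z_0) = (143 − 270)/(143 + 270) = -127/413

Γ = -0.308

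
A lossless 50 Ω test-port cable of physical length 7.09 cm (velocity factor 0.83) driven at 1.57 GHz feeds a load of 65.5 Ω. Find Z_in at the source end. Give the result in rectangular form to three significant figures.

Z_in ≈ 60.9 + j10.3 Ω

λ = v/f = 0.83·c / 1.57 GHz = 0.159 m
βl = 2π·l/λ = 2π × 0.447 = 161°
tan(βl) = tan(161°) = -0.346
Z_in = Z_0·(Z_L + jZ_0·tanβl)/(Z_0 + jZ_L·tanβl)
     = 50·(65.5 − j17.3)/(50 − j22.6)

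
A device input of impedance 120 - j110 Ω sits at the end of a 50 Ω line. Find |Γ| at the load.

|Γ| ≈ 0.644

Γ = (Z_L − Z_0)/(Z_L + Z_0) = (70 − j110)/(170 − j110)
|Γ| = 130/202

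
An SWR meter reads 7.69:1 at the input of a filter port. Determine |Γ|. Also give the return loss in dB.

|Γ| = (S − 1)/(S + 1) = (7.69 − 1)/(7.69 + 1) = 6.69/8.69
RL = −20·log₁₀|Γ| = −20·log₁₀(0.77)

|Γ| ≈ 0.77; return loss ≈ 2.27 dB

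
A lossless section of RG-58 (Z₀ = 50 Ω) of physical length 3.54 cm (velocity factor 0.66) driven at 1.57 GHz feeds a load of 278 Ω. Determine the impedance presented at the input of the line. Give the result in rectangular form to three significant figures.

Z_in ≈ 9.32 + j9.44 Ω

λ = v/f = 0.66·c / 1.57 GHz = 0.126 m
βl = 2π·l/λ = 2π × 0.281 = 101°
tan(βl) = tan(101°) = -5.12
Z_in = Z_0·(Z_L + jZ_0·tanβl)/(Z_0 + jZ_L·tanβl)
     = 50·(278 − j256)/(50 − j1420)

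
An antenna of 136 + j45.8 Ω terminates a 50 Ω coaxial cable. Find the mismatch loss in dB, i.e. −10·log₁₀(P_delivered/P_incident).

Γ = (86 + j45.8)/(186 + j45.8), |Γ| = 0.509
|Γ|² = 0.259, so P_del/P_inc = 1 − |Γ|² = 0.741
ML = −10·log₁₀(1 − |Γ|²)

mismatch loss ≈ 1.3 dB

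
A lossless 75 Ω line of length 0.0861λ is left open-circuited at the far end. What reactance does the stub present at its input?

βl = 2π × 0.0861 = 31°
tan(βl) = 0.601
For an open-circuited stub, Z_in = −jZ_0·cot(βl) = −jZ_0/tan(βl)

X_in ≈ -125 Ω (capacitive)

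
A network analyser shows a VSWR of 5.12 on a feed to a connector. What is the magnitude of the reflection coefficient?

|Γ| ≈ 0.673

|Γ| = (S − 1)/(S + 1) = (5.12 − 1)/(5.12 + 1) = 4.12/6.12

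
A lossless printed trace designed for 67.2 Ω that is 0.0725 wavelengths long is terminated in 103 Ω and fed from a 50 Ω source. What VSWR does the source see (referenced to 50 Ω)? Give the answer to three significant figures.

βl = 2π × 0.0725 = 26.1°
tan(βl) = 0.49
Z_in = Z_0·(Z_L + jZ_0·tanβl)/(Z_0 + jZ_L·tanβl) = 81.7 − j28.4 Ω
Γ_s = (Z_in − Z_s)/(Z_in + Z_s) = (31.7 − j28.4)/(132 − j28.4), |Γ_s| = 0.316
VSWR = (1 + |Γ_s|)/(1 − |Γ_s|)

VSWR ≈ 1.92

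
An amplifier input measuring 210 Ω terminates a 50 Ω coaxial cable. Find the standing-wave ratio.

VSWR ≈ 4.2

Γ = (210 − 50)/(210 + 50) = 0.615
VSWR = (1 + 0.615)/(1 − 0.615)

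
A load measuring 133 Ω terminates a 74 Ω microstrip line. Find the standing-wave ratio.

VSWR ≈ 1.8

For a purely resistive load, VSWR = R_L/Z_0 or Z_0/R_L (whichever > 1) = 133/74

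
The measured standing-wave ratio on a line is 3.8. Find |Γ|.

|Γ| = (S − 1)/(S + 1) = (3.8 − 1)/(3.8 + 1) = 2.8/4.8

|Γ| ≈ 0.583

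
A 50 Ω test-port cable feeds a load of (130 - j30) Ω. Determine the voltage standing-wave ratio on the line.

VSWR ≈ 2.76

Γ = (Z_L − Z_0)/(Z_L + Z_0) = (80 − j30)/(180 − j30)
|Γ| = 85.4/182 = 0.468
VSWR = (1 + |Γ|)/(1 − |Γ|) = 1.47/0.532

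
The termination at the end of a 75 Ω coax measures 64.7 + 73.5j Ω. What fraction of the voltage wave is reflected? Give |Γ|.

|Γ| ≈ 0.47

Γ = (Z_L − Z_0)/(Z_L + Z_0) = (-10.3 + j73.5)/(139.7 + j73.5)
|Γ| = 74.2/158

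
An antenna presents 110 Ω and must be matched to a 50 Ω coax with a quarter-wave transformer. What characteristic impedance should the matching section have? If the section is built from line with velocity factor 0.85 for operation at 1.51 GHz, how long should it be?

Z_qwt = √(Z_0·R_L) = √(50 × 110) = √5500
λ = 0.85·c/f = 0.169 m, so l = λ/4 = 0.0422 m

Z_qwt ≈ 74.2 Ω; length ≈ 4.22 cm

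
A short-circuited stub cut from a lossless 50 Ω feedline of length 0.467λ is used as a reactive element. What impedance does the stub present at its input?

Z_in ≈ −j10.5 Ω

βl = 2π × 0.467 = 168°
tan(βl) = -0.21
For a short-circuited stub, Z_in = jZ_0·tan(βl)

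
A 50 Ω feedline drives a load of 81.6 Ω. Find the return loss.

RL ≈ 12.4 dB

Γ = (81.6 − 50)/(81.6 + 50) = 0.24
RL = −20·log₁₀|Γ| = −20·log₁₀(0.24)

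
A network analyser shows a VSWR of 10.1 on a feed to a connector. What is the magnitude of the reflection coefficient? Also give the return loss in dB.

|Γ| ≈ 0.82; return loss ≈ 1.73 dB

|Γ| = (S − 1)/(S + 1) = (10.1 − 1)/(10.1 + 1) = 9.1/11.1
RL = −20·log₁₀|Γ| = −20·log₁₀(0.82)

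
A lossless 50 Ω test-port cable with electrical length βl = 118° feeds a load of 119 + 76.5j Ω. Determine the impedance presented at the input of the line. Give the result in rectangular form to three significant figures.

tan(βl) = tan(118°) = -1.88
Z_in = Z_0·(Z_L + jZ_0·tanβl)/(Z_0 + jZ_L·tanβl)
     = 50·(119 − j17.5)/(194 − j224)

Z_in ≈ 15.4 + j13.2 Ω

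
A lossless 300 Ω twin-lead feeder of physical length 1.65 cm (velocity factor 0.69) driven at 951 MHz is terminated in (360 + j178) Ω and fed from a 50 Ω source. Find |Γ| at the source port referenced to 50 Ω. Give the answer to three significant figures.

|Γ| ≈ 0.827

λ = v/f = 0.69·c / 951 MHz = 0.218 m
βl = 2π·l/λ = 2π × 0.0758 = 27.3°
tan(βl) = 0.516
Z_in = Z_0·(Z_L + jZ_0·tanβl)/(Z_0 + jZ_L·tanβl) = 527 + j9.29 Ω
Γ_s = (Z_in − Z_s)/(Z_in + Z_s) = (477 + j9.29)/(577 + j9.29), |Γ_s| = 0.827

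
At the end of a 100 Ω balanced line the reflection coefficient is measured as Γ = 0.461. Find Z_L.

Z_L ≈ 271 Ω

Z_L = Z_0·(1 + Γ)/(1 − Γ) = 100·(1.46)/(0.539)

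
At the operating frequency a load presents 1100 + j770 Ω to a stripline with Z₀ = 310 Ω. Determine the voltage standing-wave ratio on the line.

Γ = (Z_L − Z_0)/(Z_L + Z_0) = (790 + j770)/(1410 + j770)
|Γ| = 1100/1610 = 0.687
VSWR = (1 + |Γ|)/(1 − |Γ|) = 1.69/0.313

VSWR ≈ 5.38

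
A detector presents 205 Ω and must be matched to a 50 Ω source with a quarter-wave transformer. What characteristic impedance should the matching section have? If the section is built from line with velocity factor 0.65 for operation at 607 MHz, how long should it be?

Z_qwt ≈ 101 Ω; length ≈ 8.03 cm

Z_qwt = √(Z_0·R_L) = √(50 × 205) = √10250
λ = 0.65·c/f = 0.321 m, so l = λ/4 = 0.0803 m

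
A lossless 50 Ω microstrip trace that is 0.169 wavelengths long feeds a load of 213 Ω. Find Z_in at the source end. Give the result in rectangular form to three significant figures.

βl = 2π × 0.169 = 60.8°
tan(βl) = tan(60.8°) = 1.79
Z_in = Z_0·(Z_L + jZ_0·tanβl)/(Z_0 + jZ_L·tanβl)
     = 50·(213 + j89.6)/(50 + j382)

Z_in ≈ 15.1 − j25.9 Ω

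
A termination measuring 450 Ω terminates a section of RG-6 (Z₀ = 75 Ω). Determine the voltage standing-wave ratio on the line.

VSWR ≈ 6

Γ = (450 − 75)/(450 + 75) = 0.714
VSWR = (1 + 0.714)/(1 − 0.714)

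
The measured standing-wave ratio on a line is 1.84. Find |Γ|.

|Γ| ≈ 0.296

|Γ| = (S − 1)/(S + 1) = (1.84 − 1)/(1.84 + 1) = 0.84/2.84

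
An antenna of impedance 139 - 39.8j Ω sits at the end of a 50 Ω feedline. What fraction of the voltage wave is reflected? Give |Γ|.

|Γ| ≈ 0.505

Γ = (Z_L − Z_0)/(Z_L + Z_0) = (89 − j39.8)/(189 − j39.8)
|Γ| = 97.5/193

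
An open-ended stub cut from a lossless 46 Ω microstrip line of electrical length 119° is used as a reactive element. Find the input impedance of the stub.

tan(βl) = -1.8
For an open-ended stub, Z_in = −jZ_0·cot(βl) = −jZ_0/tan(βl)

Z_in ≈ +j25.5 Ω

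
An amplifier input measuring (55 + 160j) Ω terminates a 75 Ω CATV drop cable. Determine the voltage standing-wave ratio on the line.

Γ = (Z_L − Z_0)/(Z_L + Z_0) = (-20 + j160)/(130 + j160)
|Γ| = 161/206 = 0.782
VSWR = (1 + |Γ|)/(1 − |Γ|) = 1.78/0.218

VSWR ≈ 8.18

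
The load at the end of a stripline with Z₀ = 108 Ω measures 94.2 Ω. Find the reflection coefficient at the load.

Γ = -0.0682

Γ = (Z_L − Z_0)/(Z_L + Z_0) = (94.2 − 108)/(94.2 + 108) = -13.8/202.2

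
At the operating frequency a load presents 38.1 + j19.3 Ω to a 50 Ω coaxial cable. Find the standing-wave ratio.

VSWR ≈ 1.67

Γ = (Z_L − Z_0)/(Z_L + Z_0) = (-11.9 + j19.3)/(88.1 + j19.3)
|Γ| = 22.7/90.2 = 0.251
VSWR = (1 + |Γ|)/(1 − |Γ|) = 1.25/0.749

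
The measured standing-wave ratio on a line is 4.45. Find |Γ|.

|Γ| ≈ 0.633

|Γ| = (S − 1)/(S + 1) = (4.45 − 1)/(4.45 + 1) = 3.45/5.45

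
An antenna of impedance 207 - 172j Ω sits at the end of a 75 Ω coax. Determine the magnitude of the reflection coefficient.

|Γ| ≈ 0.656

Γ = (Z_L − Z_0)/(Z_L + Z_0) = (132 − j172)/(282 − j172)
|Γ| = 217/330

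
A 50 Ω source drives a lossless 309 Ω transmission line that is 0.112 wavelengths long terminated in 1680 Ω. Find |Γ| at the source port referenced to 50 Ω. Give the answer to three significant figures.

|Γ| ≈ 0.906

βl = 2π × 0.112 = 40.3°
tan(βl) = 0.849
Z_in = Z_0·(Z_L + jZ_0·tanβl)/(Z_0 + jZ_L·tanβl) = 130 − j336 Ω
Γ_s = (Z_in − Z_s)/(Z_in + Z_s) = (79.7 − j336)/(180 − j336), |Γ_s| = 0.906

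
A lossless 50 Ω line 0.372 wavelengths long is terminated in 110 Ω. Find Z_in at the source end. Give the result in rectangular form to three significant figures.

Z_in ≈ 36.8 + j32.1 Ω

βl = 2π × 0.372 = 134°
tan(βl) = tan(134°) = -1.04
Z_in = Z_0·(Z_L + jZ_0·tanβl)/(Z_0 + jZ_L·tanβl)
     = 50·(110 − j51.9)/(50 − j114)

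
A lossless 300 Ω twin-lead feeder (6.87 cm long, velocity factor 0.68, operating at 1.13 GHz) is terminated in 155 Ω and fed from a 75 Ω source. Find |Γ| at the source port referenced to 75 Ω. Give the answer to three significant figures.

λ = v/f = 0.68·c / 1.13 GHz = 0.181 m
βl = 2π·l/λ = 2π × 0.381 = 137°
tan(βl) = -0.933
Z_in = Z_0·(Z_L + jZ_0·tanβl)/(Z_0 + jZ_L·tanβl) = 235 − j166 Ω
Γ_s = (Z_in − Z_s)/(Z_in + Z_s) = (160 − j166)/(310 − j166), |Γ_s| = 0.656

|Γ| ≈ 0.656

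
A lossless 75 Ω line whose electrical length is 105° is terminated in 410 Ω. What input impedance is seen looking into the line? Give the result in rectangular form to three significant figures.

tan(βl) = tan(105°) = -3.73
Z_in = Z_0·(Z_L + jZ_0·tanβl)/(Z_0 + jZ_L·tanβl)
     = 75·(410 − j280)/(75 − j1530)

Z_in ≈ 14.7 + j19.4 Ω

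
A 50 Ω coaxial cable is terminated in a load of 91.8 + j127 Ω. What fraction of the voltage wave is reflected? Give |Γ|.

|Γ| ≈ 0.702

Γ = (Z_L − Z_0)/(Z_L + Z_0) = (41.8 + j127)/(141.8 + j127)
|Γ| = 134/190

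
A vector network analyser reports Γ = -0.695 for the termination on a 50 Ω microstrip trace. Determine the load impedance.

Z_L ≈ 9 Ω

Z_L = Z_0·(1 + Γ)/(1 − Γ) = 50·(0.305)/(1.69)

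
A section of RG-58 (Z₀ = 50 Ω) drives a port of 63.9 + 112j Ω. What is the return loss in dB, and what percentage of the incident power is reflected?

Γ = (13.9 + j112)/(113.9 + j112), |Γ| = 0.707
RL = −20·log₁₀(0.707) = 3.02 dB
P_refl/P_inc = |Γ|² = 0.499

RL ≈ 3.02 dB; 49.9% of incident power reflected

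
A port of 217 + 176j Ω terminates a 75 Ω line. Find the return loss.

RL ≈ 3.57 dB

Γ = (142 + j176)/(292 + j176), |Γ| = 0.663
RL = −20·log₁₀|Γ| = −20·log₁₀(0.663)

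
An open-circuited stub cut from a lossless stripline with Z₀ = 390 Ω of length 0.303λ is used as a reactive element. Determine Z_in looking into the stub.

βl = 2π × 0.303 = 109°
tan(βl) = -2.89
For an open-circuited stub, Z_in = −jZ_0·cot(βl) = −jZ_0/tan(βl)

Z_in ≈ +j135 Ω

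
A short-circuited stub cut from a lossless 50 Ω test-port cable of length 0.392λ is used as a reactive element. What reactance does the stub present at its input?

βl = 2π × 0.392 = 141°
tan(βl) = -0.806
For a short-circuited stub, Z_in = jZ_0·tan(βl)

X_in ≈ -40.3 Ω (capacitive)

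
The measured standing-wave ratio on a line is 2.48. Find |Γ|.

|Γ| = (S − 1)/(S + 1) = (2.48 − 1)/(2.48 + 1) = 1.48/3.48

|Γ| ≈ 0.425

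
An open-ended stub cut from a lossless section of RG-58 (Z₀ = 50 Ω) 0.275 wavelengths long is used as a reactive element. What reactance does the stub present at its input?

βl = 2π × 0.275 = 99°
tan(βl) = -6.31
For an open-ended stub, Z_in = −jZ_0·cot(βl) = −jZ_0/tan(βl)

X_in ≈ 7.92 Ω (inductive)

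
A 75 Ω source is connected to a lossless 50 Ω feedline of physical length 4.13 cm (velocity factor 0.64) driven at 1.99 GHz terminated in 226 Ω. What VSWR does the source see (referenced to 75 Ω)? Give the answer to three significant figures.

VSWR ≈ 3.76

λ = v/f = 0.64·c / 1.99 GHz = 0.0965 m
βl = 2π·l/λ = 2π × 0.428 = 154°
tan(βl) = -0.486
Z_in = Z_0·(Z_L + jZ_0·tanβl)/(Z_0 + jZ_L·tanβl) = 48 + j81.1 Ω
Γ_s = (Z_in − Z_s)/(Z_in + Z_s) = (-27 + j81.1)/(123 + j81.1), |Γ_s| = 0.58
VSWR = (1 + |Γ_s|)/(1 − |Γ_s|)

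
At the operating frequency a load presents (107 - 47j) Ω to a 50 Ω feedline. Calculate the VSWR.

VSWR ≈ 2.64

Γ = (Z_L − Z_0)/(Z_L + Z_0) = (57 − j47)/(157 − j47)
|Γ| = 73.9/164 = 0.451
VSWR = (1 + |Γ|)/(1 − |Γ|) = 1.45/0.549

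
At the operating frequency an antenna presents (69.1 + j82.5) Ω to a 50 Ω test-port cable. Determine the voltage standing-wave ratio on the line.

Γ = (Z_L − Z_0)/(Z_L + Z_0) = (19.1 + j82.5)/(119.1 + j82.5)
|Γ| = 84.7/145 = 0.584
VSWR = (1 + |Γ|)/(1 − |Γ|) = 1.58/0.416

VSWR ≈ 3.81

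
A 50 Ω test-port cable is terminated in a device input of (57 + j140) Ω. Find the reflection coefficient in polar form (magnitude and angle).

Γ ≈ 0.796 ∠ 34.5°

Γ = (Z_L − Z_0)/(Z_L + Z_0) = (7 + j140)/(107 + j140)
|Γ| = 140/176 = 0.796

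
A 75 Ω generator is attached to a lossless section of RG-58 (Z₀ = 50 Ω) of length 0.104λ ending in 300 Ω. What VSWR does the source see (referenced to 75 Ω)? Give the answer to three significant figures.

βl = 2π × 0.104 = 37.4°
tan(βl) = 0.766
Z_in = Z_0·(Z_L + jZ_0·tanβl)/(Z_0 + jZ_L·tanβl) = 21.5 − j60.6 Ω
Γ_s = (Z_in − Z_s)/(Z_in + Z_s) = (-53.5 − j60.6)/(96.5 − j60.6), |Γ_s| = 0.709
VSWR = (1 + |Γ_s|)/(1 − |Γ_s|)

VSWR ≈ 5.88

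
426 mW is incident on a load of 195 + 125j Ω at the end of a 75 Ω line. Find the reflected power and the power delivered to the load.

|Γ| = |(120 + j125)/(270 + j125)| = 0.582
|Γ|² = 0.339
P_refl = |Γ|²·P_inc = 144 mW, P_del = (1 − |Γ|²)·P_inc = 282 mW

P_reflected ≈ 144 mW; P_delivered ≈ 282 mW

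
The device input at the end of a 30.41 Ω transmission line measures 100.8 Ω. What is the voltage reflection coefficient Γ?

Γ = (Z_L − Z_0)/(Z_L + Z_0) = (100.8 − 30.41)/(100.8 + 30.41) = 70.39/131.2

Γ = 0.536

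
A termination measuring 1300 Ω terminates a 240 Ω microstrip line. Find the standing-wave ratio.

VSWR ≈ 5.42

Γ = (1300 − 240)/(1300 + 240) = 0.688
VSWR = (1 + 0.688)/(1 − 0.688)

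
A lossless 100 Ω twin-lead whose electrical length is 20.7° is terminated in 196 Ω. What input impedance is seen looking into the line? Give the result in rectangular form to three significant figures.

tan(βl) = tan(20.7°) = 0.378
Z_in = Z_0·(Z_L + jZ_0·tanβl)/(Z_0 + jZ_L·tanβl)
     = 100·(196 + j37.8)/(100 + j74.1)

Z_in ≈ 145 − j69.3 Ω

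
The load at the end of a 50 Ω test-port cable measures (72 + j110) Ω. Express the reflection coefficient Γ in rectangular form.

Γ = (Z_L − Z_0)/(Z_L + Z_0) = (22 + j110)/(122 + j110)

Γ ≈ 0.548 + j0.408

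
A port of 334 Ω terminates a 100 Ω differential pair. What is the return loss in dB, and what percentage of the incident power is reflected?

RL ≈ 5.37 dB; 29.1% of incident power reflected

Γ = (334 − 100)/(334 + 100) = 0.539
RL = −20·log₁₀(0.539) = 5.37 dB
P_refl/P_inc = |Γ|² = 0.291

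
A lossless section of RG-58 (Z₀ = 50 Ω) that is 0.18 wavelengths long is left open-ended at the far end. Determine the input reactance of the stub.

βl = 2π × 0.18 = 64.8°
tan(βl) = 2.13
For an open-ended stub, Z_in = −jZ_0·cot(βl) = −jZ_0/tan(βl)

X_in ≈ -23.5 Ω (capacitive)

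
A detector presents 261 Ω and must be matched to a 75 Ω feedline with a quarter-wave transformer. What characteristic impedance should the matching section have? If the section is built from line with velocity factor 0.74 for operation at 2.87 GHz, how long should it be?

Z_qwt = √(Z_0·R_L) = √(75 × 261) = √19580
λ = 0.74·c/f = 0.0774 m, so l = λ/4 = 0.0193 m

Z_qwt ≈ 140 Ω; length ≈ 1.93 cm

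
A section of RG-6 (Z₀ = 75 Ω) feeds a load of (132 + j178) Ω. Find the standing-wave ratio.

VSWR ≈ 5.34

Γ = (Z_L − Z_0)/(Z_L + Z_0) = (57 + j178)/(207 + j178)
|Γ| = 187/273 = 0.685
VSWR = (1 + |Γ|)/(1 − |Γ|) = 1.68/0.315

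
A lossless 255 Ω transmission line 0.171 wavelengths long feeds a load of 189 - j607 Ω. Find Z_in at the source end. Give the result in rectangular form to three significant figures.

βl = 2π × 0.171 = 61.6°
tan(βl) = tan(61.6°) = 1.85
Z_in = Z_0·(Z_L + jZ_0·tanβl)/(Z_0 + jZ_L·tanβl)
     = 255·(189 − j136)/(1380 + j349)

Z_in ≈ 26.9 − j32.1 Ω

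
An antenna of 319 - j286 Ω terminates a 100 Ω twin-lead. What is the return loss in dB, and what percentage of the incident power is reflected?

RL ≈ 2.97 dB; 50.4% of incident power reflected

Γ = (219 − j286)/(419 − j286), |Γ| = 0.71
RL = −20·log₁₀(0.71) = 2.97 dB
P_refl/P_inc = |Γ|² = 0.504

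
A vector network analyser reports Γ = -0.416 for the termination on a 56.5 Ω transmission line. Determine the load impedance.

Z_L ≈ 23.3 Ω

Z_L = Z_0·(1 + Γ)/(1 − Γ) = 56.5·(0.584)/(1.42)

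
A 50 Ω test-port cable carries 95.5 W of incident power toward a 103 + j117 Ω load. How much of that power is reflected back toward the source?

P_reflected ≈ 42.5 W

|Γ| = |(53 + j117)/(153 + j117)| = 0.667
|Γ|² = 0.445
P_refl = |Γ|²·P_inc = 42.5 W, P_del = (1 − |Γ|²)·P_inc = 53 W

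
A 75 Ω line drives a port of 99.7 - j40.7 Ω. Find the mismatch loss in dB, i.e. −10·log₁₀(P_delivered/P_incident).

Γ = (24.7 − j40.7)/(174.7 − j40.7), |Γ| = 0.265
|Γ|² = 0.0704, so P_del/P_inc = 1 − |Γ|² = 0.93
ML = −10·log₁₀(1 − |Γ|²)

mismatch loss ≈ 0.317 dB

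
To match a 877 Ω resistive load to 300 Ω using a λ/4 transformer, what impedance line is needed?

Z_qwt ≈ 513 Ω

Z_qwt = √(Z_0·R_L) = √(300 × 877) = √263100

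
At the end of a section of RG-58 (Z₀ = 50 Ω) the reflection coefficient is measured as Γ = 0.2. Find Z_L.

Z_L = Z_0·(1 + Γ)/(1 − Γ) = 50·(1.2)/(0.8)

Z_L ≈ 75 Ω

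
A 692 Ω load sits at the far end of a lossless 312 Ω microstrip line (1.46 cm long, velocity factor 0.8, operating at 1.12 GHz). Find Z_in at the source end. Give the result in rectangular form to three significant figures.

Z_in ≈ 413 − j276 Ω

λ = v/f = 0.8·c / 1.12 GHz = 0.214 m
βl = 2π·l/λ = 2π × 0.0681 = 24.5°
tan(βl) = tan(24.5°) = 0.456
Z_in = Z_0·(Z_L + jZ_0·tanβl)/(Z_0 + jZ_L·tanβl)
     = 312·(692 + j142)/(312 + j316)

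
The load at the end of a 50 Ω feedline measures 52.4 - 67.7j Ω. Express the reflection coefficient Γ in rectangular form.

Γ = (Z_L − Z_0)/(Z_L + Z_0) = (2.4 − j67.7)/(102.4 − j67.7)

Γ ≈ 0.32 − j0.449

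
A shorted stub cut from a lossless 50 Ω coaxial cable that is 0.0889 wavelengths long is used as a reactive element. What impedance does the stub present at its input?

βl = 2π × 0.0889 = 32°
tan(βl) = 0.625
For a shorted stub, Z_in = jZ_0·tan(βl)

Z_in ≈ +j31.2 Ω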